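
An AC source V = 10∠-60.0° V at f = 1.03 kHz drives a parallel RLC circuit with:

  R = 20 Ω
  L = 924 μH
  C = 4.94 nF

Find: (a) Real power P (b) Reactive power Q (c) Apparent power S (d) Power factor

Step 1 — Angular frequency: ω = 2π·f = 2π·1030 = 6472 rad/s.
Step 2 — Component impedances:
  R: Z = R = 20 Ω
  L: Z = jωL = j·6472·0.000924 = 0 + j5.98 Ω
  C: Z = 1/(jωC) = -j/(ω·C) = 0 - j3.128e+04 Ω
Step 3 — Parallel combination: 1/Z_total = 1/R + 1/L + 1/C; Z_total = 1.642 + j5.49 Ω = 5.73∠73.4° Ω.
Step 4 — Source phasor: V = 10∠-60.0° V = 5 - j8.66 V.
Step 5 — Current: I = V / Z = -1.198 - j1.269 A = 1.745∠-133.4° A.
Step 6 — Complex power: S = V·I* = 5 + j16.72 VA.
Step 7 — Real power: P = Re(S) = 5 W.
Step 8 — Reactive power: Q = Im(S) = 16.72 VAR.
Step 9 — Apparent power: |S| = 17.45 VA.
Step 10 — Power factor: PF = P/|S| = 0.2865 (lagging).

(a) P = 5 W  (b) Q = 16.72 VAR  (c) S = 17.45 VA  (d) PF = 0.2865 (lagging)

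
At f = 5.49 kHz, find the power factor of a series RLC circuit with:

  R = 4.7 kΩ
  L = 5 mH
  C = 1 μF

Step 1 — Angular frequency: ω = 2π·f = 2π·5490 = 3.449e+04 rad/s.
Step 2 — Component impedances:
  R: Z = R = 4700 Ω
  L: Z = jωL = j·3.449e+04·0.005 = 0 + j172.5 Ω
  C: Z = 1/(jωC) = -j/(ω·C) = 0 - j28.99 Ω
Step 3 — Series combination: Z_total = R + L + C = 4700 + j143.5 Ω = 4702∠1.7° Ω.
Step 4 — Power factor: PF = cos(φ) = Re(Z)/|Z| = 4700/4702.2 = 0.9995.
Step 5 — Type: Im(Z) = 143.5 ⇒ lagging (phase φ = 1.7°).

PF = 0.9995 (lagging, φ = 1.7°)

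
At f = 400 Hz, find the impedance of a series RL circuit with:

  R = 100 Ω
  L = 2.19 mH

Step 1 — Angular frequency: ω = 2π·f = 2π·400 = 2513 rad/s.
Step 2 — Component impedances:
  R: Z = R = 100 Ω
  L: Z = jωL = j·2513·0.00219 = 0 + j5.504 Ω
Step 3 — Series combination: Z_total = R + L = 100 + j5.504 Ω = 100.2∠3.2° Ω.

Z = 100 + j5.504 Ω = 100.2∠3.2° Ω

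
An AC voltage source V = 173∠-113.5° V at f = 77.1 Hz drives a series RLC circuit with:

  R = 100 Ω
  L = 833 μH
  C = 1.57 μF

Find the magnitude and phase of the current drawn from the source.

Step 1 — Angular frequency: ω = 2π·f = 2π·77.1 = 484.4 rad/s.
Step 2 — Component impedances:
  R: Z = R = 100 Ω
  L: Z = jωL = j·484.4·0.000833 = 0 + j0.4035 Ω
  C: Z = 1/(jωC) = -j/(ω·C) = 0 - j1315 Ω
Step 3 — Series combination: Z_total = R + L + C = 100 - j1314 Ω = 1318∠-85.6° Ω.
Step 4 — Source phasor: V = 173∠-113.5° V = -68.98 - j158.7 V.
Step 5 — Ohm's law: I = V / Z_total = (-68.98 - j158.7) / (100 - j1314) = 0.116 - j0.06131 A.
Step 6 — Convert to polar: |I| = 0.1312 A, ∠I = -27.9°.

I = 0.1312∠-27.9° A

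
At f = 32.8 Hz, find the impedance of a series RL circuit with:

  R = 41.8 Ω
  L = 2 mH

Step 1 — Angular frequency: ω = 2π·f = 2π·32.8 = 206.1 rad/s.
Step 2 — Component impedances:
  R: Z = R = 41.8 Ω
  L: Z = jωL = j·206.1·0.002 = 0 + j0.4122 Ω
Step 3 — Series combination: Z_total = R + L = 41.8 + j0.4122 Ω = 41.8∠0.6° Ω.

Z = 41.8 + j0.4122 Ω = 41.8∠0.6° Ω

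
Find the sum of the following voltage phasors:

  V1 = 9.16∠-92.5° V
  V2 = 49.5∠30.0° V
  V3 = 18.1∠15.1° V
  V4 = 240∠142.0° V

Step 1 — Convert each phasor to rectangular form:
  V1 = 9.16·(cos(-92.5°) + j·sin(-92.5°)) = -0.3996 - j9.151 V
  V2 = 49.5·(cos(30.0°) + j·sin(30.0°)) = 42.87 + j24.75 V
  V3 = 18.1·(cos(15.1°) + j·sin(15.1°)) = 17.48 + j4.715 V
  V4 = 240·(cos(142.0°) + j·sin(142.0°)) = -189.1 + j147.8 V
Step 2 — Sum components: V_total = -129.2 + j168.1 V.
Step 3 — Convert to polar: |V_total| = 212 V, ∠V_total = 127.5°.

V_total = 212∠127.5° V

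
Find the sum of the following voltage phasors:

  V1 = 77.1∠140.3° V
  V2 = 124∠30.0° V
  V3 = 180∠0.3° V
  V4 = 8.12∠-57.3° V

Step 1 — Convert each phasor to rectangular form:
  V1 = 77.1·(cos(140.3°) + j·sin(140.3°)) = -59.32 + j49.25 V
  V2 = 124·(cos(30.0°) + j·sin(30.0°)) = 107.4 + j62 V
  V3 = 180·(cos(0.3°) + j·sin(0.3°)) = 180 + j0.9425 V
  V4 = 8.12·(cos(-57.3°) + j·sin(-57.3°)) = 4.387 - j6.833 V
Step 2 — Sum components: V_total = 232.5 + j105.4 V.
Step 3 — Convert to polar: |V_total| = 255.2 V, ∠V_total = 24.4°.

V_total = 255.2∠24.4° V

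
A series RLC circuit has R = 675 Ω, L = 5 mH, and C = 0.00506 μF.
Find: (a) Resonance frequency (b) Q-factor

Step 1 — Resonance condition Im(Z)=0 gives ω₀ = 1/√(LC).
Step 2 — ω₀ = 1/√(0.005·5.06e-09) = 1.988e+05 rad/s.
Step 3 — f₀ = ω₀/(2π) = 3.164e+04 Hz.
Step 4 — Series Q: Q = ω₀L/R = 1.988e+05·0.005/675 = 1.473.

(a) f₀ = 3.164e+04 Hz  (b) Q = 1.473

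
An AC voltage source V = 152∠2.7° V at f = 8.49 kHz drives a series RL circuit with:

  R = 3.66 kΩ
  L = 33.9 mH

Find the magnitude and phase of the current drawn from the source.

Step 1 — Angular frequency: ω = 2π·f = 2π·8490 = 5.334e+04 rad/s.
Step 2 — Component impedances:
  R: Z = R = 3660 Ω
  L: Z = jωL = j·5.334e+04·0.0339 = 0 + j1808 Ω
Step 3 — Series combination: Z_total = R + L = 3660 + j1808 Ω = 4082∠26.3° Ω.
Step 4 — Source phasor: V = 152∠2.7° V = 151.8 + j7.16 V.
Step 5 — Ohm's law: I = V / Z_total = (151.8 + j7.16) / (3660 + j1808) = 0.03412 - j0.0149 A.
Step 6 — Convert to polar: |I| = 0.03723 A, ∠I = -23.6°.

I = 0.03723∠-23.6° A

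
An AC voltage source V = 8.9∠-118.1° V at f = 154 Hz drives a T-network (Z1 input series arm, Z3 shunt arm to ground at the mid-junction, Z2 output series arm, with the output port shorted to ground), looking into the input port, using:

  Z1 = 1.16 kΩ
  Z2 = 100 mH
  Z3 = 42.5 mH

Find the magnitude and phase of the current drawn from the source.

Step 1 — Angular frequency: ω = 2π·f = 2π·154 = 967.6 rad/s.
Step 2 — Component impedances:
  Z1: Z = R = 1160 Ω
  Z2: Z = jωL = j·967.6·0.1 = 0 + j96.76 Ω
  Z3: Z = jωL = j·967.6·0.0425 = 0 + j41.12 Ω
Step 3 — With the output port shorted to ground, the output series arm Z2 runs from the junction to ground; the shunt arm Z3 also runs from the junction to ground. They appear in parallel: Z3 || Z2 = 0 + j28.86 Ω.
Step 4 — Series with input arm Z1: Z_in = Z1 + (Z3 || Z2) = 1160 + j28.86 Ω = 1160∠1.4° Ω.
Step 5 — Source phasor: V = 8.9∠-118.1° V = -4.192 - j7.851 V.
Step 6 — Ohm's law: I = V / Z_total = (-4.192 - j7.851) / (1160 + j28.86) = -0.00378 - j0.006674 A.
Step 7 — Convert to polar: |I| = 0.00767 A, ∠I = -119.5°.

I = 0.00767∠-119.5° A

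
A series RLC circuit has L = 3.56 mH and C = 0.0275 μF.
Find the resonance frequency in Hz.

Step 1 — Resonance condition Im(Z)=0 gives ω₀ = 1/√(LC).
Step 2 — ω₀ = 1/√(0.00356·2.75e-08) = 1.011e+05 rad/s.
Step 3 — f₀ = ω₀/(2π) = 1.609e+04 Hz.

f₀ = 1.609e+04 Hz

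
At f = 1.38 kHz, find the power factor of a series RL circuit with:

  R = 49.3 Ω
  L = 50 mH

Step 1 — Angular frequency: ω = 2π·f = 2π·1380 = 8671 rad/s.
Step 2 — Component impedances:
  R: Z = R = 49.3 Ω
  L: Z = jωL = j·8671·0.05 = 0 + j433.5 Ω
Step 3 — Series combination: Z_total = R + L = 49.3 + j433.5 Ω = 436.3∠83.5° Ω.
Step 4 — Power factor: PF = cos(φ) = Re(Z)/|Z| = 49.3/436.3 = 0.113.
Step 5 — Type: Im(Z) = 433.5 ⇒ lagging (phase φ = 83.5°).

PF = 0.113 (lagging, φ = 83.5°)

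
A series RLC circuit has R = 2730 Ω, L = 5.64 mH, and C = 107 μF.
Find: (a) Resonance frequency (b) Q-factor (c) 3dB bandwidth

Step 1 — Resonance: ω₀ = 1/√(LC) = 1/√(0.00564·0.000107) = 1287 rad/s.
Step 2 — f₀ = ω₀/(2π) = 204.9 Hz.
Step 3 — Series Q: Q = ω₀L/R = 1287·0.00564/2730 = 0.002659.
Step 4 — Bandwidth: Δω = ω₀/Q = 4.84e+05 rad/s; BW = Δω/(2π) = 7.704e+04 Hz.

(a) f₀ = 204.9 Hz  (b) Q = 0.002659  (c) BW = 7.704e+04 Hz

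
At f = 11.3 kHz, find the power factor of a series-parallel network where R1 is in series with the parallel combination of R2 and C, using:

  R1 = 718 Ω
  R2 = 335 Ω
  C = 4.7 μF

Step 1 — Angular frequency: ω = 2π·f = 2π·1.13e+04 = 7.1e+04 rad/s.
Step 2 — Component impedances:
  R1: Z = R = 718 Ω
  R2: Z = R = 335 Ω
  C: Z = 1/(jωC) = -j/(ω·C) = 0 - j2.997 Ω
Step 3 — Parallel branch: R2 || C = 1/(1/R2 + 1/C) = 0.0268 - j2.996 Ω.
Step 4 — Series with R1: Z_total = R1 + (R2 || C) = 718 - j2.996 Ω = 718∠-0.2° Ω.
Step 5 — Power factor: PF = cos(φ) = Re(Z)/|Z| = 718/718 = 1.
Step 6 — Type: Im(Z) = -2.996 ⇒ leading (phase φ = -0.2°).

PF = 1 (leading, φ = -0.2°)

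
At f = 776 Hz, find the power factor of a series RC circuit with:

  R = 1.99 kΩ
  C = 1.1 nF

Step 1 — Angular frequency: ω = 2π·f = 2π·776 = 4876 rad/s.
Step 2 — Component impedances:
  R: Z = R = 1990 Ω
  C: Z = 1/(jωC) = -j/(ω·C) = 0 - j1.865e+05 Ω
Step 3 — Series combination: Z_total = R + C = 1990 - j1.865e+05 Ω = 1.865e+05∠-89.4° Ω.
Step 4 — Power factor: PF = cos(φ) = Re(Z)/|Z| = 1990/1.865e+05 = 0.01067.
Step 5 — Type: Im(Z) = -1.865e+05 ⇒ leading (phase φ = -89.4°).

PF = 0.01067 (leading, φ = -89.4°)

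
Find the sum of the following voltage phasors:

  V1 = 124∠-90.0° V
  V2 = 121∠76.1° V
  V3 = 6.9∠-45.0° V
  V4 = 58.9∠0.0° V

Step 1 — Convert each phasor to rectangular form:
  V1 = 124·(cos(-90.0°) + j·sin(-90.0°)) = 0 - j124 V
  V2 = 121·(cos(76.1°) + j·sin(76.1°)) = 29.07 + j117.5 V
  V3 = 6.9·(cos(-45.0°) + j·sin(-45.0°)) = 4.879 - j4.879 V
  V4 = 58.9·(cos(0.0°) + j·sin(0.0°)) = 58.9 V
Step 2 — Sum components: V_total = 92.85 - j11.42 V.
Step 3 — Convert to polar: |V_total| = 93.55 V, ∠V_total = -7.0°.

V_total = 93.55∠-7.0° V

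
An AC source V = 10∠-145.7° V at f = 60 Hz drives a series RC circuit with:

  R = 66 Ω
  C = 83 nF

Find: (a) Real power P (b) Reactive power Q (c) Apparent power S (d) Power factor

Step 1 — Angular frequency: ω = 2π·f = 2π·60 = 377 rad/s.
Step 2 — Component impedances:
  R: Z = R = 66 Ω
  C: Z = 1/(jωC) = -j/(ω·C) = 0 - j3.196e+04 Ω
Step 3 — Series combination: Z_total = R + C = 66 - j3.196e+04 Ω = 3.196e+04∠-89.9° Ω.
Step 4 — Source phasor: V = 10∠-145.7° V = -8.261 - j5.635 V.
Step 5 — Current: I = V / Z = 0.0001758 - j0.0002589 A = 0.0003129∠-55.8° A.
Step 6 — Complex power: S = V·I* = 6.462e-06 - j0.003129 VA.
Step 7 — Real power: P = Re(S) = 6.462e-06 W.
Step 8 — Reactive power: Q = Im(S) = -0.003129 VAR.
Step 9 — Apparent power: |S| = 0.003129 VA.
Step 10 — Power factor: PF = P/|S| = 0.002065 (leading).

(a) P = 6.462e-06 W  (b) Q = -0.003129 VAR  (c) S = 0.003129 VA  (d) PF = 0.002065 (leading)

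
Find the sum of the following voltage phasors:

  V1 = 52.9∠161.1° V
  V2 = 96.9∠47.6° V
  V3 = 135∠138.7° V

Step 1 — Convert each phasor to rectangular form:
  V1 = 52.9·(cos(161.1°) + j·sin(161.1°)) = -50.05 + j17.14 V
  V2 = 96.9·(cos(47.6°) + j·sin(47.6°)) = 65.34 + j71.56 V
  V3 = 135·(cos(138.7°) + j·sin(138.7°)) = -101.4 + j89.1 V
Step 2 — Sum components: V_total = -86.13 + j177.8 V.
Step 3 — Convert to polar: |V_total| = 197.6 V, ∠V_total = 115.8°.

V_total = 197.6∠115.8° V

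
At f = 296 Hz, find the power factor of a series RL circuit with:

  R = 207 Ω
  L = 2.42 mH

Step 1 — Angular frequency: ω = 2π·f = 2π·296 = 1860 rad/s.
Step 2 — Component impedances:
  R: Z = R = 207 Ω
  L: Z = jωL = j·1860·0.00242 = 0 + j4.501 Ω
Step 3 — Series combination: Z_total = R + L = 207 + j4.501 Ω = 207∠1.2° Ω.
Step 4 — Power factor: PF = cos(φ) = Re(Z)/|Z| = 207/207.05 = 0.9998.
Step 5 — Type: Im(Z) = 4.501 ⇒ lagging (phase φ = 1.2°).

PF = 0.9998 (lagging, φ = 1.2°)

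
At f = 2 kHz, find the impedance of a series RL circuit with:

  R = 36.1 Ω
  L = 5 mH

Step 1 — Angular frequency: ω = 2π·f = 2π·2000 = 1.257e+04 rad/s.
Step 2 — Component impedances:
  R: Z = R = 36.1 Ω
  L: Z = jωL = j·1.257e+04·0.005 = 0 + j62.83 Ω
Step 3 — Series combination: Z_total = R + L = 36.1 + j62.83 Ω = 72.46∠60.1° Ω.

Z = 36.1 + j62.83 Ω = 72.46∠60.1° Ω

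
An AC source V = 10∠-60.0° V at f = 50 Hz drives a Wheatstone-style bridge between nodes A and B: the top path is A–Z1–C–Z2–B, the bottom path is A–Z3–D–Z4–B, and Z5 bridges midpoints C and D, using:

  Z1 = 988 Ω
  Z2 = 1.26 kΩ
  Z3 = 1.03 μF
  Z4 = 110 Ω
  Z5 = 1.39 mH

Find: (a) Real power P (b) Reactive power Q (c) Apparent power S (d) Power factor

Step 1 — Angular frequency: ω = 2π·f = 2π·50 = 314.2 rad/s.
Step 2 — Component impedances:
  Z1: Z = R = 988 Ω
  Z2: Z = R = 1260 Ω
  Z3: Z = 1/(jωC) = -j/(ω·C) = 0 - j3090 Ω
  Z4: Z = R = 110 Ω
  Z5: Z = jωL = j·314.2·0.00139 = 0 + j0.4367 Ω
Step 3 — Bridge requires nodal analysis (the Z5 bridge couples midpoints C and D, so the two paths cannot be reduced to a simple series/parallel combination). Setting node B to ground and injecting 1 A at node A, the 3-node admittance system at A, C, D solves to V_A = Z_AB = 997.8 - j286.3 Ω = 1038∠-16.0° Ω.
Step 4 — Source phasor: V = 10∠-60.0° V = 5 - j8.66 V.
Step 5 — Current: I = V / Z = 0.006931 - j0.006691 A = 0.009634∠-44.0° A.
Step 6 — Complex power: S = V·I* = 0.0926 - j0.02657 VA.
Step 7 — Real power: P = Re(S) = 0.0926 W.
Step 8 — Reactive power: Q = Im(S) = -0.02657 VAR.
Step 9 — Apparent power: |S| = 0.09634 VA.
Step 10 — Power factor: PF = P/|S| = 0.9612 (leading).

(a) P = 0.0926 W  (b) Q = -0.02657 VAR  (c) S = 0.09634 VA  (d) PF = 0.9612 (leading)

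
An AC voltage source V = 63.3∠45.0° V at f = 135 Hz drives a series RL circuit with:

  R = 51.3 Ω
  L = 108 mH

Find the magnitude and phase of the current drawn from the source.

Step 1 — Angular frequency: ω = 2π·f = 2π·135 = 848.2 rad/s.
Step 2 — Component impedances:
  R: Z = R = 51.3 Ω
  L: Z = jωL = j·848.2·0.108 = 0 + j91.61 Ω
Step 3 — Series combination: Z_total = R + L = 51.3 + j91.61 Ω = 105∠60.8° Ω.
Step 4 — Source phasor: V = 63.3∠45.0° V = 44.76 + j44.76 V.
Step 5 — Ohm's law: I = V / Z_total = (44.76 + j44.76) / (51.3 + j91.61) = 0.5802 - j0.1637 A.
Step 6 — Convert to polar: |I| = 0.6029 A, ∠I = -15.8°.

I = 0.6029∠-15.8° A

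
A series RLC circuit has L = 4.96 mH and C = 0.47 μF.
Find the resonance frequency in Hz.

Step 1 — Resonance condition Im(Z)=0 gives ω₀ = 1/√(LC).
Step 2 — ω₀ = 1/√(0.00496·4.7e-07) = 2.071e+04 rad/s.
Step 3 — f₀ = ω₀/(2π) = 3296 Hz.

f₀ = 3296 Hz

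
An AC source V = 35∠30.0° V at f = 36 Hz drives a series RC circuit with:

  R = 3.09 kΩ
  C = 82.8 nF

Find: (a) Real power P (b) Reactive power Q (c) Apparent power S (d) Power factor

Step 1 — Angular frequency: ω = 2π·f = 2π·36 = 226.2 rad/s.
Step 2 — Component impedances:
  R: Z = R = 3090 Ω
  C: Z = 1/(jωC) = -j/(ω·C) = 0 - j5.339e+04 Ω
Step 3 — Series combination: Z_total = R + C = 3090 - j5.339e+04 Ω = 5.348e+04∠-86.7° Ω.
Step 4 — Source phasor: V = 35∠30.0° V = 30.31 + j17.5 V.
Step 5 — Current: I = V / Z = -0.0002939 + j0.0005847 A = 0.0006544∠116.7° A.
Step 6 — Complex power: S = V·I* = 0.001323 - j0.02287 VA.
Step 7 — Real power: P = Re(S) = 0.001323 W.
Step 8 — Reactive power: Q = Im(S) = -0.02287 VAR.
Step 9 — Apparent power: |S| = 0.0229 VA.
Step 10 — Power factor: PF = P/|S| = 0.05778 (leading).

(a) P = 0.001323 W  (b) Q = -0.02287 VAR  (c) S = 0.0229 VA  (d) PF = 0.05778 (leading)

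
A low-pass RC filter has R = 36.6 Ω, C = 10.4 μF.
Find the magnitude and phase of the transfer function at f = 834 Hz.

Step 1 — Angular frequency: ω = 2π·834 = 5240 rad/s.
Step 2 — Transfer function: H(jω) = 1/(1 + jωRC).
Step 3 — Denominator: 1 + jωRC = 1 + j·5240·36.6·1.04e-05 = 1 + j1.995.
Step 4 — H = 0.2009 - j0.4006.
Step 5 — Magnitude: |H| = 0.4482 (-7.0 dB); phase: φ = -63.4°.

|H| = 0.4482 (-7.0 dB), φ = -63.4°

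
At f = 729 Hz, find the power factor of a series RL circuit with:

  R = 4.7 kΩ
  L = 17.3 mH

Step 1 — Angular frequency: ω = 2π·f = 2π·729 = 4580 rad/s.
Step 2 — Component impedances:
  R: Z = R = 4700 Ω
  L: Z = jωL = j·4580·0.0173 = 0 + j79.24 Ω
Step 3 — Series combination: Z_total = R + L = 4700 + j79.24 Ω = 4701∠1.0° Ω.
Step 4 — Power factor: PF = cos(φ) = Re(Z)/|Z| = 4700/4700.7 = 0.9999.
Step 5 — Type: Im(Z) = 79.24 ⇒ lagging (phase φ = 1.0°).

PF = 0.9999 (lagging, φ = 1.0°)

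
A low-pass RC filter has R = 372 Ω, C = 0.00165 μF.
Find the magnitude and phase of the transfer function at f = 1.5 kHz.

Step 1 — Angular frequency: ω = 2π·1500 = 9425 rad/s.
Step 2 — Transfer function: H(jω) = 1/(1 + jωRC).
Step 3 — Denominator: 1 + jωRC = 1 + j·9425·372·1.65e-09 = 1 + j0.005785.
Step 4 — H = 1 - j0.005785.
Step 5 — Magnitude: |H| = 1 (-0.0 dB); phase: φ = -0.3°.

|H| = 1 (-0.0 dB), φ = -0.3°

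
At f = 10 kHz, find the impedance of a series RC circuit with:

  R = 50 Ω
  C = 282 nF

Step 1 — Angular frequency: ω = 2π·f = 2π·1e+04 = 6.283e+04 rad/s.
Step 2 — Component impedances:
  R: Z = R = 50 Ω
  C: Z = 1/(jωC) = -j/(ω·C) = 0 - j56.44 Ω
Step 3 — Series combination: Z_total = R + C = 50 - j56.44 Ω = 75.4∠-48.5° Ω.

Z = 50 - j56.44 Ω = 75.4∠-48.5° Ω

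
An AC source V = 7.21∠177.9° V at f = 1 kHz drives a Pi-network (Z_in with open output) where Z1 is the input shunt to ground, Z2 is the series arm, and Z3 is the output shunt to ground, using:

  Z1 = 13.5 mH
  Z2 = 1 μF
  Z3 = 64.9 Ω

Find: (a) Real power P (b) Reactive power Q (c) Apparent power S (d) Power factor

Step 1 — Angular frequency: ω = 2π·f = 2π·1000 = 6283 rad/s.
Step 2 — Component impedances:
  Z1: Z = jωL = j·6283·0.0135 = 0 + j84.82 Ω
  Z2: Z = 1/(jωC) = -j/(ω·C) = 0 - j159.2 Ω
  Z3: Z = R = 64.9 Ω
Step 3 — With open output, the series arm Z2 and the output shunt Z3 appear in series to ground: Z2 + Z3 = 64.9 - j159.2 Ω.
Step 4 — Parallel with input shunt Z1: Z_in = Z1 || (Z2 + Z3) = 47.96 + j139.7 Ω = 147.7∠71.1° Ω.
Step 5 — Source phasor: V = 7.21∠177.9° V = -7.205 + j0.2642 V.
Step 6 — Current: I = V / Z = -0.01414 + j0.04671 A = 0.0488∠106.8° A.
Step 7 — Complex power: S = V·I* = 0.1142 + j0.3328 VA.
Step 8 — Real power: P = Re(S) = 0.1142 W.
Step 9 — Reactive power: Q = Im(S) = 0.3328 VAR.
Step 10 — Apparent power: |S| = 0.3518 VA.
Step 11 — Power factor: PF = P/|S| = 0.3246 (lagging).

(a) P = 0.1142 W  (b) Q = 0.3328 VAR  (c) S = 0.3518 VA  (d) PF = 0.3246 (lagging)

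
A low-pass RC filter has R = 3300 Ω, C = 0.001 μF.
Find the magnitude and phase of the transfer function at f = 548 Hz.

Step 1 — Angular frequency: ω = 2π·548 = 3443 rad/s.
Step 2 — Transfer function: H(jω) = 1/(1 + jωRC).
Step 3 — Denominator: 1 + jωRC = 1 + j·3443·3300·1e-09 = 1 + j0.01136.
Step 4 — H = 0.9999 - j0.01136.
Step 5 — Magnitude: |H| = 0.9999 (-0.0 dB); phase: φ = -0.7°.

|H| = 0.9999 (-0.0 dB), φ = -0.7°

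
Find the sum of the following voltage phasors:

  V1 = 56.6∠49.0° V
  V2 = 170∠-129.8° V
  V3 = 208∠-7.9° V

Step 1 — Convert each phasor to rectangular form:
  V1 = 56.6·(cos(49.0°) + j·sin(49.0°)) = 37.13 + j42.72 V
  V2 = 170·(cos(-129.8°) + j·sin(-129.8°)) = -108.8 - j130.6 V
  V3 = 208·(cos(-7.9°) + j·sin(-7.9°)) = 206 - j28.59 V
Step 2 — Sum components: V_total = 134.3 - j116.5 V.
Step 3 — Convert to polar: |V_total| = 177.8 V, ∠V_total = -40.9°.

V_total = 177.8∠-40.9° V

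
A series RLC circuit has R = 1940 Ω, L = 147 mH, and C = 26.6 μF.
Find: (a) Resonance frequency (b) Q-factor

Step 1 — Resonance condition Im(Z)=0 gives ω₀ = 1/√(LC).
Step 2 — ω₀ = 1/√(0.147·2.66e-05) = 505.7 rad/s.
Step 3 — f₀ = ω₀/(2π) = 80.49 Hz.
Step 4 — Series Q: Q = ω₀L/R = 505.7·0.147/1940 = 0.03832.

(a) f₀ = 80.49 Hz  (b) Q = 0.03832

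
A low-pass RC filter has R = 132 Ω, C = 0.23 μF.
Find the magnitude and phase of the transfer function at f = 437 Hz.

Step 1 — Angular frequency: ω = 2π·437 = 2746 rad/s.
Step 2 — Transfer function: H(jω) = 1/(1 + jωRC).
Step 3 — Denominator: 1 + jωRC = 1 + j·2746·132·2.3e-07 = 1 + j0.08336.
Step 4 — H = 0.9931 - j0.08279.
Step 5 — Magnitude: |H| = 0.9965 (-0.0 dB); phase: φ = -4.8°.

|H| = 0.9965 (-0.0 dB), φ = -4.8°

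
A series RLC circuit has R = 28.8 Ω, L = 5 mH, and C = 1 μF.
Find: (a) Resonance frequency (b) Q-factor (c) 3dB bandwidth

Step 1 — Resonance condition Im(Z)=0 gives ω₀ = 1/√(LC).
Step 2 — ω₀ = 1/√(0.005·1e-06) = 1.414e+04 rad/s.
Step 3 — f₀ = ω₀/(2π) = 2251 Hz.
Step 4 — Series Q: Q = ω₀L/R = 1.414e+04·0.005/28.8 = 2.455.
Step 5 — 3dB bandwidth: Δω = ω₀/Q = 5760 rad/s; BW = Δω/(2π) = 916.7 Hz.

(a) f₀ = 2251 Hz  (b) Q = 2.455  (c) BW = 916.7 Hz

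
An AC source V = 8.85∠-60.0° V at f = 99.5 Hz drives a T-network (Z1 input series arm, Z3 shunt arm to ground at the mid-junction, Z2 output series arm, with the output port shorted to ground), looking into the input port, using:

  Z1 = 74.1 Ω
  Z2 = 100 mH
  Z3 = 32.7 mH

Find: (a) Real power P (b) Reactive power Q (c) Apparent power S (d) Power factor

Step 1 — Angular frequency: ω = 2π·f = 2π·99.5 = 625.2 rad/s.
Step 2 — Component impedances:
  Z1: Z = R = 74.1 Ω
  Z2: Z = jωL = j·625.2·0.1 = 0 + j62.52 Ω
  Z3: Z = jωL = j·625.2·0.0327 = 0 + j20.44 Ω
Step 3 — With the output port shorted to ground, the output series arm Z2 runs from the junction to ground; the shunt arm Z3 also runs from the junction to ground. They appear in parallel: Z3 || Z2 = 0 + j15.41 Ω.
Step 4 — Series with input arm Z1: Z_in = Z1 + (Z3 || Z2) = 74.1 + j15.41 Ω = 75.68∠11.7° Ω.
Step 5 — Source phasor: V = 8.85∠-60.0° V = 4.425 - j7.664 V.
Step 6 — Current: I = V / Z = 0.03663 - j0.111 A = 0.1169∠-71.7° A.
Step 7 — Complex power: S = V·I* = 1.013 + j0.2106 VA.
Step 8 — Real power: P = Re(S) = 1.013 W.
Step 9 — Reactive power: Q = Im(S) = 0.2106 VAR.
Step 10 — Apparent power: |S| = 1.035 VA.
Step 11 — Power factor: PF = P/|S| = 0.9791 (lagging).

(a) P = 1.013 W  (b) Q = 0.2106 VAR  (c) S = 1.035 VA  (d) PF = 0.9791 (lagging)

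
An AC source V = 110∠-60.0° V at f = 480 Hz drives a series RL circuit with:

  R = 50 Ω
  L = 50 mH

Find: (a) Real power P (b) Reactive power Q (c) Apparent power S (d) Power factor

Step 1 — Angular frequency: ω = 2π·f = 2π·480 = 3016 rad/s.
Step 2 — Component impedances:
  R: Z = R = 50 Ω
  L: Z = jωL = j·3016·0.05 = 0 + j150.8 Ω
Step 3 — Series combination: Z_total = R + L = 50 + j150.8 Ω = 158.9∠71.7° Ω.
Step 4 — Source phasor: V = 110∠-60.0° V = 55 - j95.26 V.
Step 5 — Current: I = V / Z = -0.4602 - j0.5173 A = 0.6924∠-131.7° A.
Step 6 — Complex power: S = V·I* = 23.97 + j72.29 VA.
Step 7 — Real power: P = Re(S) = 23.97 W.
Step 8 — Reactive power: Q = Im(S) = 72.29 VAR.
Step 9 — Apparent power: |S| = 76.16 VA.
Step 10 — Power factor: PF = P/|S| = 0.3147 (lagging).

(a) P = 23.97 W  (b) Q = 72.29 VAR  (c) S = 76.16 VA  (d) PF = 0.3147 (lagging)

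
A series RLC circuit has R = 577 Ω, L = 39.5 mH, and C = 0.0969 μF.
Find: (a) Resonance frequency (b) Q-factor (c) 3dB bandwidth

Step 1 — Resonance: ω₀ = 1/√(LC) = 1/√(0.0395·9.69e-08) = 1.616e+04 rad/s.
Step 2 — f₀ = ω₀/(2π) = 2573 Hz.
Step 3 — Series Q: Q = ω₀L/R = 1.616e+04·0.0395/577 = 1.107.
Step 4 — Bandwidth: Δω = ω₀/Q = 1.461e+04 rad/s; BW = Δω/(2π) = 2325 Hz.

(a) f₀ = 2573 Hz  (b) Q = 1.107  (c) BW = 2325 Hz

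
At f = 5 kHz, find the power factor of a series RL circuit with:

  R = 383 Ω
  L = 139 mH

Step 1 — Angular frequency: ω = 2π·f = 2π·5000 = 3.142e+04 rad/s.
Step 2 — Component impedances:
  R: Z = R = 383 Ω
  L: Z = jωL = j·3.142e+04·0.139 = 0 + j4367 Ω
Step 3 — Series combination: Z_total = R + L = 383 + j4367 Ω = 4384∠85.0° Ω.
Step 4 — Power factor: PF = cos(φ) = Re(Z)/|Z| = 383/4383.6 = 0.08737.
Step 5 — Type: Im(Z) = 4367 ⇒ lagging (phase φ = 85.0°).

PF = 0.08737 (lagging, φ = 85.0°)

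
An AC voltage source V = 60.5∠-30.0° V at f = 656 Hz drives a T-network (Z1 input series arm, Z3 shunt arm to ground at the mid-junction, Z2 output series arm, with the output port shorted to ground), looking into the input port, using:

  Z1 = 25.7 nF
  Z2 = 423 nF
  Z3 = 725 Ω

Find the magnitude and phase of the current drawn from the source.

Step 1 — Angular frequency: ω = 2π·f = 2π·656 = 4122 rad/s.
Step 2 — Component impedances:
  Z1: Z = 1/(jωC) = -j/(ω·C) = 0 - j9440 Ω
  Z2: Z = 1/(jωC) = -j/(ω·C) = 0 - j573.6 Ω
  Z3: Z = R = 725 Ω
Step 3 — With the output port shorted to ground, the output series arm Z2 runs from the junction to ground; the shunt arm Z3 also runs from the junction to ground. They appear in parallel: Z3 || Z2 = 279.1 - j352.8 Ω.
Step 4 — Series with input arm Z1: Z_in = Z1 + (Z3 || Z2) = 279.1 - j9793 Ω = 9797∠-88.4° Ω.
Step 5 — Source phasor: V = 60.5∠-30.0° V = 52.39 - j30.25 V.
Step 6 — Ohm's law: I = V / Z_total = (52.39 - j30.25) / (279.1 - j9793) = 0.003239 + j0.005258 A.
Step 7 — Convert to polar: |I| = 0.006175 A, ∠I = 58.4°.

I = 0.006175∠58.4° A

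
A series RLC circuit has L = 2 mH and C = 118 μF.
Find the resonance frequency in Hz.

Step 1 — Resonance condition Im(Z)=0 gives ω₀ = 1/√(LC).
Step 2 — ω₀ = 1/√(0.002·0.000118) = 2058 rad/s.
Step 3 — f₀ = ω₀/(2π) = 327.6 Hz.

f₀ = 327.6 Hz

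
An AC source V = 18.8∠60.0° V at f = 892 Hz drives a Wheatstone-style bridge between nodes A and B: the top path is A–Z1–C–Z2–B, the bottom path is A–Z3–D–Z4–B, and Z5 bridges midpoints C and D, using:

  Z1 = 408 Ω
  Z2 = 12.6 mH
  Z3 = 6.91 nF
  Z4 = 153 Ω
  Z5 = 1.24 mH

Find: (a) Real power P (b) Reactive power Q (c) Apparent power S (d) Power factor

Step 1 — Angular frequency: ω = 2π·f = 2π·892 = 5605 rad/s.
Step 2 — Component impedances:
  Z1: Z = R = 408 Ω
  Z2: Z = jωL = j·5605·0.0126 = 0 + j70.62 Ω
  Z3: Z = 1/(jωC) = -j/(ω·C) = 0 - j2.582e+04 Ω
  Z4: Z = R = 153 Ω
  Z5: Z = jωL = j·5605·0.00124 = 0 + j6.95 Ω
Step 3 — Bridge requires nodal analysis (the Z5 bridge couples midpoints C and D, so the two paths cannot be reduced to a simple series/parallel combination). Setting node B to ground and injecting 1 A at node A, the 3-node admittance system at A, C, D solves to V_A = Z_AB = 433.9 + j51.11 Ω = 436.9∠6.7° Ω.
Step 4 — Source phasor: V = 18.8∠60.0° V = 9.4 + j16.28 V.
Step 5 — Current: I = V / Z = 0.02573 + j0.0345 A = 0.04303∠53.3° A.
Step 6 — Complex power: S = V·I* = 0.8035 + j0.09464 VA.
Step 7 — Real power: P = Re(S) = 0.8035 W.
Step 8 — Reactive power: Q = Im(S) = 0.09464 VAR.
Step 9 — Apparent power: |S| = 0.809 VA.
Step 10 — Power factor: PF = P/|S| = 0.9931 (lagging).

(a) P = 0.8035 W  (b) Q = 0.09464 VAR  (c) S = 0.809 VA  (d) PF = 0.9931 (lagging)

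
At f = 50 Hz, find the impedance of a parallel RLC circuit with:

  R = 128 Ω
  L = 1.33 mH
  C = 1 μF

Step 1 — Angular frequency: ω = 2π·f = 2π·50 = 314.2 rad/s.
Step 2 — Component impedances:
  R: Z = R = 128 Ω
  L: Z = jωL = j·314.2·0.00133 = 0 + j0.4178 Ω
  C: Z = 1/(jωC) = -j/(ω·C) = 0 - j3183 Ω
Step 3 — Parallel combination: 1/Z_total = 1/R + 1/L + 1/C; Z_total = 0.001364 + j0.4179 Ω = 0.4179∠89.8° Ω.

Z = 0.001364 + j0.4179 Ω = 0.4179∠89.8° Ω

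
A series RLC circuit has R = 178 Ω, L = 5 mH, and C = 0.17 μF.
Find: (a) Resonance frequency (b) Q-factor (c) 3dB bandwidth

Step 1 — Resonance condition Im(Z)=0 gives ω₀ = 1/√(LC).
Step 2 — ω₀ = 1/√(0.005·1.7e-07) = 3.43e+04 rad/s.
Step 3 — f₀ = ω₀/(2π) = 5459 Hz.
Step 4 — Series Q: Q = ω₀L/R = 3.43e+04·0.005/178 = 0.9635.
Step 5 — 3dB bandwidth: Δω = ω₀/Q = 3.56e+04 rad/s; BW = Δω/(2π) = 5666 Hz.

(a) f₀ = 5459 Hz  (b) Q = 0.9635  (c) BW = 5666 Hz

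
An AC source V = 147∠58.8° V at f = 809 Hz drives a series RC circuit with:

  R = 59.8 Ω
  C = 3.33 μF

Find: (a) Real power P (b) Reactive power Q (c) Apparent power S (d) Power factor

Step 1 — Angular frequency: ω = 2π·f = 2π·809 = 5083 rad/s.
Step 2 — Component impedances:
  R: Z = R = 59.8 Ω
  C: Z = 1/(jωC) = -j/(ω·C) = 0 - j59.08 Ω
Step 3 — Series combination: Z_total = R + C = 59.8 - j59.08 Ω = 84.06∠-44.7° Ω.
Step 4 — Source phasor: V = 147∠58.8° V = 76.15 + j125.7 V.
Step 5 — Current: I = V / Z = -0.4068 + j1.701 A = 1.749∠103.5° A.
Step 6 — Complex power: S = V·I* = 182.9 - j180.7 VA.
Step 7 — Real power: P = Re(S) = 182.9 W.
Step 8 — Reactive power: Q = Im(S) = -180.7 VAR.
Step 9 — Apparent power: |S| = 257.1 VA.
Step 10 — Power factor: PF = P/|S| = 0.7114 (leading).

(a) P = 182.9 W  (b) Q = -180.7 VAR  (c) S = 257.1 VA  (d) PF = 0.7114 (leading)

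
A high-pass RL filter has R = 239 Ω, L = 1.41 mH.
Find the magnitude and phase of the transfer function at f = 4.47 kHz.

Step 1 — Angular frequency: ω = 2π·4470 = 2.809e+04 rad/s.
Step 2 — Transfer function: H(jω) = jωL/(R + jωL).
Step 3 — Numerator jωL = j·39.6; denominator R + jωL = 239 + j39.6.
Step 4 — H = 0.02672 + j0.1613.
Step 5 — Magnitude: |H| = 0.1635 (-15.7 dB); phase: φ = 80.6°.

|H| = 0.1635 (-15.7 dB), φ = 80.6°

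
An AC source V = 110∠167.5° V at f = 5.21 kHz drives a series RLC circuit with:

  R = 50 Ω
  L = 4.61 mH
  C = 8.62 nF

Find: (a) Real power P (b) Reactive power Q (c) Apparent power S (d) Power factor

Step 1 — Angular frequency: ω = 2π·f = 2π·5210 = 3.274e+04 rad/s.
Step 2 — Component impedances:
  R: Z = R = 50 Ω
  L: Z = jωL = j·3.274e+04·0.00461 = 0 + j150.9 Ω
  C: Z = 1/(jωC) = -j/(ω·C) = 0 - j3544 Ω
Step 3 — Series combination: Z_total = R + L + C = 50 - j3393 Ω = 3393∠-89.2° Ω.
Step 4 — Source phasor: V = 110∠167.5° V = -107.4 + j23.81 V.
Step 5 — Current: I = V / Z = -0.007482 - j0.03154 A = 0.03242∠-103.3° A.
Step 6 — Complex power: S = V·I* = 0.05254 - j3.565 VA.
Step 7 — Real power: P = Re(S) = 0.05254 W.
Step 8 — Reactive power: Q = Im(S) = -3.565 VAR.
Step 9 — Apparent power: |S| = 3.566 VA.
Step 10 — Power factor: PF = P/|S| = 0.01473 (leading).

(a) P = 0.05254 W  (b) Q = -3.565 VAR  (c) S = 3.566 VA  (d) PF = 0.01473 (leading)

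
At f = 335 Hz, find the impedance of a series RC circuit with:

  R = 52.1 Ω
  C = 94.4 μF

Step 1 — Angular frequency: ω = 2π·f = 2π·335 = 2105 rad/s.
Step 2 — Component impedances:
  R: Z = R = 52.1 Ω
  C: Z = 1/(jωC) = -j/(ω·C) = 0 - j5.033 Ω
Step 3 — Series combination: Z_total = R + C = 52.1 - j5.033 Ω = 52.34∠-5.5° Ω.

Z = 52.1 - j5.033 Ω = 52.34∠-5.5° Ω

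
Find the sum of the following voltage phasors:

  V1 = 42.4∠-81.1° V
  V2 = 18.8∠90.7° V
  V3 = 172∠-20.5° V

Step 1 — Convert each phasor to rectangular form:
  V1 = 42.4·(cos(-81.1°) + j·sin(-81.1°)) = 6.56 - j41.89 V
  V2 = 18.8·(cos(90.7°) + j·sin(90.7°)) = -0.2297 + j18.8 V
  V3 = 172·(cos(-20.5°) + j·sin(-20.5°)) = 161.1 - j60.24 V
Step 2 — Sum components: V_total = 167.4 - j83.33 V.
Step 3 — Convert to polar: |V_total| = 187 V, ∠V_total = -26.5°.

V_total = 187∠-26.5° V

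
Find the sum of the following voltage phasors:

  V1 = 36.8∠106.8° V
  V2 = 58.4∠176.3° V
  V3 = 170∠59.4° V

Step 1 — Convert each phasor to rectangular form:
  V1 = 36.8·(cos(106.8°) + j·sin(106.8°)) = -10.64 + j35.23 V
  V2 = 58.4·(cos(176.3°) + j·sin(176.3°)) = -58.28 + j3.769 V
  V3 = 170·(cos(59.4°) + j·sin(59.4°)) = 86.54 + j146.3 V
Step 2 — Sum components: V_total = 17.62 + j185.3 V.
Step 3 — Convert to polar: |V_total| = 186.2 V, ∠V_total = 84.6°.

V_total = 186.2∠84.6° V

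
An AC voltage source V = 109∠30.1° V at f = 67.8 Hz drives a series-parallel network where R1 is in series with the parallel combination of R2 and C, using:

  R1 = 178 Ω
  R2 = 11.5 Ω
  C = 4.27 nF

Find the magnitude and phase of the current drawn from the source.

Step 1 — Angular frequency: ω = 2π·f = 2π·67.8 = 426 rad/s.
Step 2 — Component impedances:
  R1: Z = R = 178 Ω
  R2: Z = R = 11.5 Ω
  C: Z = 1/(jωC) = -j/(ω·C) = 0 - j5.497e+05 Ω
Step 3 — Parallel branch: R2 || C = 1/(1/R2 + 1/C) = 11.5 - j0.0002406 Ω.
Step 4 — Series with R1: Z_total = R1 + (R2 || C) = 189.5 - j0.0002406 Ω = 189.5∠-0.0° Ω.
Step 5 — Source phasor: V = 109∠30.1° V = 94.3 + j54.66 V.
Step 6 — Ohm's law: I = V / Z_total = (94.3 + j54.66) / (189.5 - j0.0002406) = 0.4976 + j0.2885 A.
Step 7 — Convert to polar: |I| = 0.5752 A, ∠I = 30.1°.

I = 0.5752∠30.1° A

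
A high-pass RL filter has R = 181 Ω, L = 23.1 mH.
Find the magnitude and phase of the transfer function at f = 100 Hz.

Step 1 — Angular frequency: ω = 2π·100 = 628.3 rad/s.
Step 2 — Transfer function: H(jω) = jωL/(R + jωL).
Step 3 — Numerator jωL = j·14.51; denominator R + jωL = 181 + j14.51.
Step 4 — H = 0.006389 + j0.07968.
Step 5 — Magnitude: |H| = 0.07993 (-21.9 dB); phase: φ = 85.4°.

|H| = 0.07993 (-21.9 dB), φ = 85.4°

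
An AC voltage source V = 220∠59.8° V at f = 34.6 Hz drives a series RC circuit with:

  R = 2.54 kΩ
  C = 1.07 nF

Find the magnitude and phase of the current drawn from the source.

Step 1 — Angular frequency: ω = 2π·f = 2π·34.6 = 217.4 rad/s.
Step 2 — Component impedances:
  R: Z = R = 2540 Ω
  C: Z = 1/(jωC) = -j/(ω·C) = 0 - j4.299e+06 Ω
Step 3 — Series combination: Z_total = R + C = 2540 - j4.299e+06 Ω = 4.299e+06∠-90.0° Ω.
Step 4 — Source phasor: V = 220∠59.8° V = 110.7 + j190.1 V.
Step 5 — Ohm's law: I = V / Z_total = (110.7 + j190.1) / (2540 - j4.299e+06) = -4.421e-05 + j2.577e-05 A.
Step 6 — Convert to polar: |I| = 5.118e-05 A, ∠I = 149.8°.

I = 5.118e-05∠149.8° A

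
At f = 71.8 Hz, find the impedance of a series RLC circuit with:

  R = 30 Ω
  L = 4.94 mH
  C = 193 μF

Step 1 — Angular frequency: ω = 2π·f = 2π·71.8 = 451.1 rad/s.
Step 2 — Component impedances:
  R: Z = R = 30 Ω
  L: Z = jωL = j·451.1·0.00494 = 0 + j2.229 Ω
  C: Z = 1/(jωC) = -j/(ω·C) = 0 - j11.49 Ω
Step 3 — Series combination: Z_total = R + L + C = 30 - j9.257 Ω = 31.4∠-17.1° Ω.

Z = 30 - j9.257 Ω = 31.4∠-17.1° Ω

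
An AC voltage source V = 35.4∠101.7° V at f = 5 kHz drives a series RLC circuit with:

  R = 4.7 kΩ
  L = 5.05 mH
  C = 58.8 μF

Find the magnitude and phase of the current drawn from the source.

Step 1 — Angular frequency: ω = 2π·f = 2π·5000 = 3.142e+04 rad/s.
Step 2 — Component impedances:
  R: Z = R = 4700 Ω
  L: Z = jωL = j·3.142e+04·0.00505 = 0 + j158.7 Ω
  C: Z = 1/(jωC) = -j/(ω·C) = 0 - j0.5413 Ω
Step 3 — Series combination: Z_total = R + L + C = 4700 + j158.1 Ω = 4703∠1.9° Ω.
Step 4 — Source phasor: V = 35.4∠101.7° V = -7.179 + j34.66 V.
Step 5 — Ohm's law: I = V / Z_total = (-7.179 + j34.66) / (4700 + j158.1) = -0.001278 + j0.007418 A.
Step 6 — Convert to polar: |I| = 0.007528 A, ∠I = 99.8°.

I = 0.007528∠99.8° A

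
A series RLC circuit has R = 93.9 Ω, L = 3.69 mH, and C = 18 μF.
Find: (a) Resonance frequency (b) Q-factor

Step 1 — Resonance condition Im(Z)=0 gives ω₀ = 1/√(LC).
Step 2 — ω₀ = 1/√(0.00369·1.8e-05) = 3880 rad/s.
Step 3 — f₀ = ω₀/(2π) = 617.5 Hz.
Step 4 — Series Q: Q = ω₀L/R = 3880·0.00369/93.9 = 0.1525.

(a) f₀ = 617.5 Hz  (b) Q = 0.1525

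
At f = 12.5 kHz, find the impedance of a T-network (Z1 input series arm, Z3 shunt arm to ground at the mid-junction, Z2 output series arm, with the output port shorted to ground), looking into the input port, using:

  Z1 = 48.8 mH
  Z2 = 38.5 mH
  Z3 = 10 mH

Step 1 — Angular frequency: ω = 2π·f = 2π·1.25e+04 = 7.854e+04 rad/s.
Step 2 — Component impedances:
  Z1: Z = jωL = j·7.854e+04·0.0488 = 0 + j3833 Ω
  Z2: Z = jωL = j·7.854e+04·0.0385 = 0 + j3024 Ω
  Z3: Z = jωL = j·7.854e+04·0.01 = 0 + j785.4 Ω
Step 3 — With the output port shorted to ground, the output series arm Z2 runs from the junction to ground; the shunt arm Z3 also runs from the junction to ground. They appear in parallel: Z3 || Z2 = 0 + j623.5 Ω.
Step 4 — Series with input arm Z1: Z_in = Z1 + (Z3 || Z2) = 0 + j4456 Ω = 4456∠90.0° Ω.

Z = 0 + j4456 Ω = 4456∠90.0° Ω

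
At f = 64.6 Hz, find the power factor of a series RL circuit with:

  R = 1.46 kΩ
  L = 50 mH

Step 1 — Angular frequency: ω = 2π·f = 2π·64.6 = 405.9 rad/s.
Step 2 — Component impedances:
  R: Z = R = 1460 Ω
  L: Z = jωL = j·405.9·0.05 = 0 + j20.29 Ω
Step 3 — Series combination: Z_total = R + L = 1460 + j20.29 Ω = 1460∠0.8° Ω.
Step 4 — Power factor: PF = cos(φ) = Re(Z)/|Z| = 1460/1460.1 = 0.9999.
Step 5 — Type: Im(Z) = 20.29 ⇒ lagging (phase φ = 0.8°).

PF = 0.9999 (lagging, φ = 0.8°)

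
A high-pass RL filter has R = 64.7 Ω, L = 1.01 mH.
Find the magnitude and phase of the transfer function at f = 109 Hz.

Step 1 — Angular frequency: ω = 2π·109 = 684.9 rad/s.
Step 2 — Transfer function: H(jω) = jωL/(R + jωL).
Step 3 — Numerator jωL = j·0.6917; denominator R + jωL = 64.7 + j0.6917.
Step 4 — H = 0.0001143 + j0.01069.
Step 5 — Magnitude: |H| = 0.01069 (-39.4 dB); phase: φ = 89.4°.

|H| = 0.01069 (-39.4 dB), φ = 89.4°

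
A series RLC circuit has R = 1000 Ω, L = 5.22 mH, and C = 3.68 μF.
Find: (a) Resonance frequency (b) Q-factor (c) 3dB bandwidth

Step 1 — Resonance: ω₀ = 1/√(LC) = 1/√(0.00522·3.68e-06) = 7215 rad/s.
Step 2 — f₀ = ω₀/(2π) = 1148 Hz.
Step 3 — Series Q: Q = ω₀L/R = 7215·0.00522/1000 = 0.03766.
Step 4 — Bandwidth: Δω = ω₀/Q = 1.916e+05 rad/s; BW = Δω/(2π) = 3.049e+04 Hz.

(a) f₀ = 1148 Hz  (b) Q = 0.03766  (c) BW = 3.049e+04 Hz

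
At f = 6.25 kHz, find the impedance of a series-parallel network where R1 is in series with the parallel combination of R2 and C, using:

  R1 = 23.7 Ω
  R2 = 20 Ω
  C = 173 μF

Step 1 — Angular frequency: ω = 2π·f = 2π·6250 = 3.927e+04 rad/s.
Step 2 — Component impedances:
  R1: Z = R = 23.7 Ω
  R2: Z = R = 20 Ω
  C: Z = 1/(jωC) = -j/(ω·C) = 0 - j0.1472 Ω
Step 3 — Parallel branch: R2 || C = 1/(1/R2 + 1/C) = 0.001083 - j0.1472 Ω.
Step 4 — Series with R1: Z_total = R1 + (R2 || C) = 23.7 - j0.1472 Ω = 23.7∠-0.4° Ω.

Z = 23.7 - j0.1472 Ω = 23.7∠-0.4° Ω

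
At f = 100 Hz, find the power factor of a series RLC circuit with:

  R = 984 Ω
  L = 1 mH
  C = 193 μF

Step 1 — Angular frequency: ω = 2π·f = 2π·100 = 628.3 rad/s.
Step 2 — Component impedances:
  R: Z = R = 984 Ω
  L: Z = jωL = j·628.3·0.001 = 0 + j0.6283 Ω
  C: Z = 1/(jωC) = -j/(ω·C) = 0 - j8.246 Ω
Step 3 — Series combination: Z_total = R + L + C = 984 - j7.618 Ω = 984∠-0.4° Ω.
Step 4 — Power factor: PF = cos(φ) = Re(Z)/|Z| = 984/984 = 1.
Step 5 — Type: Im(Z) = -7.618 ⇒ leading (phase φ = -0.4°).

PF = 1 (leading, φ = -0.4°)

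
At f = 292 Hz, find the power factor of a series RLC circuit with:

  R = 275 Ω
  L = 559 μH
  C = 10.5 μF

Step 1 — Angular frequency: ω = 2π·f = 2π·292 = 1835 rad/s.
Step 2 — Component impedances:
  R: Z = R = 275 Ω
  L: Z = jωL = j·1835·0.000559 = 0 + j1.026 Ω
  C: Z = 1/(jωC) = -j/(ω·C) = 0 - j51.91 Ω
Step 3 — Series combination: Z_total = R + L + C = 275 - j50.88 Ω = 279.7∠-10.5° Ω.
Step 4 — Power factor: PF = cos(φ) = Re(Z)/|Z| = 275/279.67 = 0.9833.
Step 5 — Type: Im(Z) = -50.88 ⇒ leading (phase φ = -10.5°).

PF = 0.9833 (leading, φ = -10.5°)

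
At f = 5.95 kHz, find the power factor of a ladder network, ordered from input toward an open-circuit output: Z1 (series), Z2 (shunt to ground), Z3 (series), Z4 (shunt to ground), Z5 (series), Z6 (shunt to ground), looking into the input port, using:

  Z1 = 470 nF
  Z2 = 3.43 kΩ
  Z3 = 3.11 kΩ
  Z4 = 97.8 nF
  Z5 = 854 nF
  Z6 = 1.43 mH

Step 1 — Angular frequency: ω = 2π·f = 2π·5950 = 3.738e+04 rad/s.
Step 2 — Component impedances:
  Z1: Z = 1/(jωC) = -j/(ω·C) = 0 - j56.91 Ω
  Z2: Z = R = 3430 Ω
  Z3: Z = R = 3110 Ω
  Z4: Z = 1/(jωC) = -j/(ω·C) = 0 - j273.5 Ω
  Z5: Z = 1/(jωC) = -j/(ω·C) = 0 - j31.32 Ω
  Z6: Z = jωL = j·3.738e+04·0.00143 = 0 + j53.46 Ω
Step 3 — Ladder network (open output): work backward from the far end, alternating series and parallel combinations. Z_in = 1631 - j50.29 Ω = 1632∠-1.8° Ω.
Step 4 — Power factor: PF = cos(φ) = Re(Z)/|Z| = 1631.1/1631.9 = 0.9995.
Step 5 — Type: Im(Z) = -50.29 ⇒ leading (phase φ = -1.8°).

PF = 0.9995 (leading, φ = -1.8°)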